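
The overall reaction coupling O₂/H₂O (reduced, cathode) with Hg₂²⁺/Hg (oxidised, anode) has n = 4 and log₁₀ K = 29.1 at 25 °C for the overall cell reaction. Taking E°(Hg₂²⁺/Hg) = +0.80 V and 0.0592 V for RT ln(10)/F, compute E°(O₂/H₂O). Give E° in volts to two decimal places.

+1.23 V

E°cell = (0.0592/n)·log K = (0.0592/4)(29.1) = +0.431 V.
Since O₂/H₂O is the cathode and Hg₂²⁺/Hg the anode, E°cell = E°(O₂/H₂O) − E°(Hg₂²⁺/Hg).
So E°(O₂/H₂O) = E°cell + E°(Hg₂²⁺/Hg) = +0.431 + (+0.80) = +1.23 V.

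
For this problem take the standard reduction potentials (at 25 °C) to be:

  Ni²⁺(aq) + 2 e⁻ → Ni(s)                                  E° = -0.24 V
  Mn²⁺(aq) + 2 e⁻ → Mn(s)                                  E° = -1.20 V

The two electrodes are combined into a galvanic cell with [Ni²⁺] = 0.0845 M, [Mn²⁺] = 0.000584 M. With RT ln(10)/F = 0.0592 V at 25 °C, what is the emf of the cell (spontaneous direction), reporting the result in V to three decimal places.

+1.024 V

Ni²⁺/Ni is the cathode (higher E°), Mn²⁺/Mn the anode: E°cell = -0.24 − (-1.20) = +0.96 V, n = 2.
Overall: Ni²⁺(aq) + Mn(s) → Ni(s) + Mn²⁺(aq)
Q = [Mn²⁺] / ([Ni²⁺]); log Q = -2.160.
E = E° − (0.0592/n) log Q = +0.96 − (0.0592/2)(-2.160) = +1.024 V.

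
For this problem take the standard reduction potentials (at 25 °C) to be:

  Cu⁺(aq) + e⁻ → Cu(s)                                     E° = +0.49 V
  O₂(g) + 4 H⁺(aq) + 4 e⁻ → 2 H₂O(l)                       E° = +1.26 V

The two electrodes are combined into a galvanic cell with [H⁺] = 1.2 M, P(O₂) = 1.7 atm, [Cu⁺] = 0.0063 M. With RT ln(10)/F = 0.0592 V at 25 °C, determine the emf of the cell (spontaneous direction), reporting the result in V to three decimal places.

+0.908 V

O₂/H₂O is the cathode (higher E°), Cu⁺/Cu the anode: E°cell = +1.26 − (+0.49) = +0.77 V, n = 4.
Overall: O₂(g) + 4 H⁺(aq) + 4 Cu(s) → 2 H₂O(l) + 4 Cu⁺(aq)
Q = [Cu⁺]^4 / (P(O₂)·[H⁺]^4); log Q = -9.350.
E = E° − (0.0592/n) log Q = +0.77 − (0.0592/4)(-9.350) = +0.908 V.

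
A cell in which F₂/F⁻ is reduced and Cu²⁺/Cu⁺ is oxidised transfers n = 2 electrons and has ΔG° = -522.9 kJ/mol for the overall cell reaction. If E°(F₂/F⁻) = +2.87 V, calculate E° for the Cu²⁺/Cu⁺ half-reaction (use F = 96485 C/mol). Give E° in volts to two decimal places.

+0.16 V

E°cell = −ΔG°/(nF) = −(-522.9×10³)/((2)(96485)) = +2.710 V.
Since F₂/F⁻ is the cathode and Cu²⁺/Cu⁺ the anode, E°cell = E°(F₂/F⁻) − E°(Cu²⁺/Cu⁺).
So E°(Cu²⁺/Cu⁺) = E°(F₂/F⁻) − E°cell = (+2.87) − (+2.710) = +0.16 V.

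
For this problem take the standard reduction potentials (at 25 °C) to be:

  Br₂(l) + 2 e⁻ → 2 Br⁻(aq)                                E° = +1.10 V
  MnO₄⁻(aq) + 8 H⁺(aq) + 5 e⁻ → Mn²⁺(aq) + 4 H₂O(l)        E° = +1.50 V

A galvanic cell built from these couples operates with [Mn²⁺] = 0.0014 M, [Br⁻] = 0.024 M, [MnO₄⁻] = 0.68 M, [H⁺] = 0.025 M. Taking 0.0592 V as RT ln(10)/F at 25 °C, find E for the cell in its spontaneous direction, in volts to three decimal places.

+0.184 V

MnO₄⁻/Mn²⁺ is the cathode (higher E°), Br₂/Br⁻ the anode: E°cell = +1.50 − (+1.10) = +0.40 V, n = 10.
Overall: 2 MnO₄⁻(aq) + 16 H⁺(aq) + 10 Br⁻(aq) → 2 Mn²⁺(aq) + 8 H₂O(l) + 5 Br₂(l)
Q = [Mn²⁺]^2 / ([MnO₄⁻]^2·[H⁺]^16·[Br⁻]^10); log Q = 36.458.
E = E° − (0.0592/n) log Q = +0.40 − (0.0592/10)(36.458) = +0.184 V.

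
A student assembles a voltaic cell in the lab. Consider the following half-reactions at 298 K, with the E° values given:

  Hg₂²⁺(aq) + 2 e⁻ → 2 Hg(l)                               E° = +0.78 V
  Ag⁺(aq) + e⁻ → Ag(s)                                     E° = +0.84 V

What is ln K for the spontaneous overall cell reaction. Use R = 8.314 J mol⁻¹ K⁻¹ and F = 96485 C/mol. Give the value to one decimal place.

4.7

Cathode: Ag⁺/Ag; anode: Hg₂²⁺/Hg. E°cell = (+0.84) − (+0.78) = +0.06 V, with n = 2.
ΔG° = −nFE° = −RT ln K, so ln K = nFE°/(RT) = (2)(96485)(+0.06) / ((8.314)(298)) = 4.673.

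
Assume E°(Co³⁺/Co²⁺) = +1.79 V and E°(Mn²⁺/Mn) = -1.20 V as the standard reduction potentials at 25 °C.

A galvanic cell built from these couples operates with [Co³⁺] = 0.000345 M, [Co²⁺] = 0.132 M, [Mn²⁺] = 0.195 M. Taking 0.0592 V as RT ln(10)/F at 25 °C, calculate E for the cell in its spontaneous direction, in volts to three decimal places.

Co³⁺/Co²⁺ is the cathode (higher E°), Mn²⁺/Mn the anode: E°cell = +1.79 − (-1.20) = +2.99 V, n = 2.
Overall: 2 Co³⁺(aq) + Mn(s) → 2 Co²⁺(aq) + Mn²⁺(aq)
Q = [Co²⁺]^2·[Mn²⁺] / ([Co³⁺]^2); log Q = 4.456.
E = E° − (0.0592/n) log Q = +2.99 − (0.0592/2)(4.456) = +2.858 V.

+2.858 V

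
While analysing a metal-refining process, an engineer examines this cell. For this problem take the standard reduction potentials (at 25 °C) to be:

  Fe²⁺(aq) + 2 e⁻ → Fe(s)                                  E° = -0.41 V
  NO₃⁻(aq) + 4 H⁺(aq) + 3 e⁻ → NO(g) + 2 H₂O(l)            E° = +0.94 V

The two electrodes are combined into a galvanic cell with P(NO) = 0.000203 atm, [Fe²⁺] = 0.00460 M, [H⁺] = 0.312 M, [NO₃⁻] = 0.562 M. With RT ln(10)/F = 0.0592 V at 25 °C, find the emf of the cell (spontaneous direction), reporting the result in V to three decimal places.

+1.447 V

NO₃⁻/NO is the cathode (higher E°), Fe²⁺/Fe the anode: E°cell = +0.94 − (-0.41) = +1.35 V, n = 6.
Overall: 2 NO₃⁻(aq) + 8 H⁺(aq) + 3 Fe(s) → 2 NO(g) + 4 H₂O(l) + 3 Fe²⁺(aq)
Q = P(NO)^2·[Fe²⁺]^3 / ([NO₃⁻]^2·[H⁺]^8); log Q = -9.849.
E = E° − (0.0592/n) log Q = +1.35 − (0.0592/6)(-9.849) = +1.447 V.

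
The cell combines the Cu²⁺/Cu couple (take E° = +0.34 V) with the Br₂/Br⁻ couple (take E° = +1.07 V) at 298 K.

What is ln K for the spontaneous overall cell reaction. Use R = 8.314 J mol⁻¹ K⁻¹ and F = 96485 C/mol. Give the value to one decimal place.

56.9

Cathode: Br₂/Br⁻; anode: Cu²⁺/Cu. E°cell = (+1.07) − (+0.34) = +0.73 V, with n = 2.
ΔG° = −nFE° = −RT ln K, so ln K = nFE°/(RT) = (2)(96485)(+0.73) / ((8.314)(298)) = 56.857.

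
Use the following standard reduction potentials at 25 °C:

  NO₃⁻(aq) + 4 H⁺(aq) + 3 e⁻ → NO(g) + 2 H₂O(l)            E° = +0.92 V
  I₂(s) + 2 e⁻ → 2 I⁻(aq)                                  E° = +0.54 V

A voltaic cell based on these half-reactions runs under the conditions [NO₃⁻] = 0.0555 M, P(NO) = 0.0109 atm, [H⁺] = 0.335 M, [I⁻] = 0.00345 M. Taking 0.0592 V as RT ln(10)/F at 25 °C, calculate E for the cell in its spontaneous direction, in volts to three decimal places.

NO₃⁻/NO is the cathode (higher E°), I₂/I⁻ the anode: E°cell = +0.92 − (+0.54) = +0.38 V, n = 6.
Overall: 2 NO₃⁻(aq) + 8 H⁺(aq) + 6 I⁻(aq) → 2 NO(g) + 4 H₂O(l) + 3 I₂(s)
Q = P(NO)^2 / ([NO₃⁻]^2·[H⁺]^8·[I⁻]^6); log Q = 17.159.
E = E° − (0.0592/n) log Q = +0.38 − (0.0592/6)(17.159) = +0.211 V.

+0.211 V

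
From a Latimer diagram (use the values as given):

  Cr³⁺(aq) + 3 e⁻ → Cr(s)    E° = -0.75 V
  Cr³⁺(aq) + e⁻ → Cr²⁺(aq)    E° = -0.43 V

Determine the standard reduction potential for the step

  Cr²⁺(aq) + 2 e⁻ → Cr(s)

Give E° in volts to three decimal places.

Sequential free energies add, so n₃E°₃ = n₁E°₁ + n₂E°₂.
With n₃ = 3, and the known step contributing 1×(-0.43) V, the unknown satisfies 2·E° = 3×(-0.75) − 1×(-0.43) = -1.820.
E° = -1.820 / 2 = -0.910 V.

-0.910 V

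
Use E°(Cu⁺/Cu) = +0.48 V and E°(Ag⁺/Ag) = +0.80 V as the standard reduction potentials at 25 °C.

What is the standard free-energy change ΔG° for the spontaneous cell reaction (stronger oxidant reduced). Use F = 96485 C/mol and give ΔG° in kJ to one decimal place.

-30.9 kJ

Ag⁺/Ag (E° = +0.80 V) is the cathode; Cu⁺/Cu (E° = +0.48 V) is the anode, so E°cell = +0.32 V.
Balancing electrons gives n = 1 (lcm of 1 and 1).
ΔG° = −nFE° = −(1)(96485)(+0.32) = -30,875 J = -30.9 kJ.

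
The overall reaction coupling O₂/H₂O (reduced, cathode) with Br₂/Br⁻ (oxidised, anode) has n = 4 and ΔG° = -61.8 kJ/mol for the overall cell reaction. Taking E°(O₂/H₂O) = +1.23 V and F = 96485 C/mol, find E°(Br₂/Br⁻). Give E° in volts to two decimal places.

E°cell = −ΔG°/(nF) = −(-61.8×10³)/((4)(96485)) = +0.160 V.
Since O₂/H₂O is the cathode and Br₂/Br⁻ the anode, E°cell = E°(O₂/H₂O) − E°(Br₂/Br⁻).
So E°(Br₂/Br⁻) = E°(O₂/H₂O) − E°cell = (+1.23) − (+0.160) = +1.07 V.

+1.07 V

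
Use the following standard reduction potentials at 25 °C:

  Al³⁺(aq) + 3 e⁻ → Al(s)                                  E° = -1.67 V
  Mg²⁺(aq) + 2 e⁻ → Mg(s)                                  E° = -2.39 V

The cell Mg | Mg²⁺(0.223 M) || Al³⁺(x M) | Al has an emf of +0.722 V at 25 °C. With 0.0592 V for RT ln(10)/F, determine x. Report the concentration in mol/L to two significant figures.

Al³⁺/Al is the cathode, Mg²⁺/Mg the anode: E°cell = +0.72 V, n = 6.
Overall reaction: 2 Al³⁺(aq) + 3 Mg(s) → 2 Al(s) + 3 Mg²⁺(aq); Q = [Mg²⁺]^3/[Al³⁺]^2.
From E = E° − (0.0592/n) log Q: log Q = (E° − E)·n/0.0592 = (+0.72 − (+0.722))·6/0.0592 = -0.2027.
So 2·log[Al³⁺] = 3·log(0.223) − log Q = -1.9551 − (-0.2027) = -1.7524; log[Al³⁺] = -1.7524 / 2 = -0.8762; [Al³⁺] = 10^(-0.8762) ≈ 0.13 M.

0.13 M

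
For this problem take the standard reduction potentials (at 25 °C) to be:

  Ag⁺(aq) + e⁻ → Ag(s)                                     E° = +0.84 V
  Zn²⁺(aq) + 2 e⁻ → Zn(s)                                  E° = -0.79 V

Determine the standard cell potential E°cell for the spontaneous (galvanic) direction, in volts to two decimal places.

The Ag⁺/Ag couple has the higher reduction potential, so it is the cathode; Zn²⁺/Zn is oxidised at the anode.
E°cell = E°(cathode) − E°(anode) = (+0.84) − (-0.79) = +1.63 V.
Since E°cell > 0, the reaction is spontaneous under standard conditions.

+1.63 V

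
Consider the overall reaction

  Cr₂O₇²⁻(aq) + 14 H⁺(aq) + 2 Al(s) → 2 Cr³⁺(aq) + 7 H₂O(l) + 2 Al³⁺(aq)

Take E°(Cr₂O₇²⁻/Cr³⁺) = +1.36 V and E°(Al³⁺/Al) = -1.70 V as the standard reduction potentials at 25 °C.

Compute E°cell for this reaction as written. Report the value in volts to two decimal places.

+3.06 V

The Cr₂O₇²⁻/Cr³⁺ couple has the higher reduction potential, so it is the cathode; Al³⁺/Al is oxidised at the anode.
E°cell = E°(cathode) − E°(anode) = (+1.36) − (-1.70) = +3.06 V.
Since E°cell > 0, the reaction is spontaneous under standard conditions.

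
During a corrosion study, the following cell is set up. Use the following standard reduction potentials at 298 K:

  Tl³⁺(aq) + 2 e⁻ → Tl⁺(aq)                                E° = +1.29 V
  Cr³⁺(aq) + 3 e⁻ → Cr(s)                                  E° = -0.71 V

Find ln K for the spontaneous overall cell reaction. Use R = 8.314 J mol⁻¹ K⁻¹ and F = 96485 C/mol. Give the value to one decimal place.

Cathode: Tl³⁺/Tl⁺; anode: Cr³⁺/Cr. E°cell = (+1.29) − (-0.71) = +2.00 V, with n = 6.
ΔG° = −nFE° = −RT ln K, so ln K = nFE°/(RT) = (6)(96485)(+2.00) / ((8.314)(298)) = 467.320.

467.3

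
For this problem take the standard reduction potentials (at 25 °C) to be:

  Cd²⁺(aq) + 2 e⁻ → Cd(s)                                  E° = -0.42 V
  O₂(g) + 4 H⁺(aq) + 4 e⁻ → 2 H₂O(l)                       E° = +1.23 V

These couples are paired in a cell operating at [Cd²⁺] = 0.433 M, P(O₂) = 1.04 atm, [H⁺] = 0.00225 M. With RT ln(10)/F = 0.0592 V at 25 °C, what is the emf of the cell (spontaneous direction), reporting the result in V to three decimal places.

+1.504 V

O₂/H₂O is the cathode (higher E°), Cd²⁺/Cd the anode: E°cell = +1.23 − (-0.42) = +1.65 V, n = 4.
Overall: O₂(g) + 4 H⁺(aq) + 2 Cd(s) → 2 H₂O(l) + 2 Cd²⁺(aq)
Q = [Cd²⁺]^2 / (P(O₂)·[H⁺]^4); log Q = 9.847.
E = E° − (0.0592/n) log Q = +1.65 − (0.0592/4)(9.847) = +1.504 V.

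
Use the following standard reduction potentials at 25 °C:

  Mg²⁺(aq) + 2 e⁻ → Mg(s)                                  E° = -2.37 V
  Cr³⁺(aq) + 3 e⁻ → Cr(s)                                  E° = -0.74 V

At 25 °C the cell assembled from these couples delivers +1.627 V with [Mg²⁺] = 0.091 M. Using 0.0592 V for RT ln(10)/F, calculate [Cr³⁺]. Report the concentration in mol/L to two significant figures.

Cr³⁺/Cr is the cathode, Mg²⁺/Mg the anode: E°cell = +1.63 V, n = 6.
Overall reaction: 2 Cr³⁺(aq) + 3 Mg(s) → 2 Cr(s) + 3 Mg²⁺(aq); Q = [Mg²⁺]^3/[Cr³⁺]^2.
From E = E° − (0.0592/n) log Q: log Q = (E° − E)·n/0.0592 = (+1.63 − (+1.627))·6/0.0592 = 0.3041.
So 2·log[Cr³⁺] = 3·log(0.091) − log Q = -3.1229 − (0.3041) = -3.4270; log[Cr³⁺] = -3.4270 / 2 = -1.7135; [Cr³⁺] = 10^(-1.7135) ≈ 0.019 M.

0.019 M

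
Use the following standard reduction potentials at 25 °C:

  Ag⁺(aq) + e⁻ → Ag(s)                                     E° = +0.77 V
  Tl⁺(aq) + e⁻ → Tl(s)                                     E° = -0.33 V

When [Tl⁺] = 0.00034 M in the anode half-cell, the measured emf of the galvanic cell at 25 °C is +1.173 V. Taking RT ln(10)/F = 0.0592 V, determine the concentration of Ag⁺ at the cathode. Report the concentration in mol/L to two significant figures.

0.0058 M

Ag⁺/Ag is the cathode, Tl⁺/Tl the anode: E°cell = +1.10 V, n = 1.
Overall reaction: Ag⁺(aq) + Tl(s) → Ag(s) + Tl⁺(aq); Q = [Tl⁺]^1/[Ag⁺]^1.
From E = E° − (0.0592/n) log Q: log Q = (E° − E)·n/0.0592 = (+1.10 − (+1.173))·1/0.0592 = -1.2331.
So 1·log[Ag⁺] = 1·log(0.00034) − log Q = -3.4685 − (-1.2331) = -2.2354; [Ag⁺] = 10^(-2.2354) ≈ 0.0058 M.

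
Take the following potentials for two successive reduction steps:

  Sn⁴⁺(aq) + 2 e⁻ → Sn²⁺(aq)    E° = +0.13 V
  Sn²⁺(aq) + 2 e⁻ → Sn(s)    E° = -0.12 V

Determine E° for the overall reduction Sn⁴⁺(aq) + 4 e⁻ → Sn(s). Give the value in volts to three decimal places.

Standard free energies of sequential steps add: ΔG°₃ = ΔG°₁ + ΔG°₂, so n₃E°₃ = n₁E°₁ + n₂E°₂.
E°₃ = (2×+0.13 + 2×-0.12) / 4 = (+0.020) / 4 = +0.005 V.

+0.005 V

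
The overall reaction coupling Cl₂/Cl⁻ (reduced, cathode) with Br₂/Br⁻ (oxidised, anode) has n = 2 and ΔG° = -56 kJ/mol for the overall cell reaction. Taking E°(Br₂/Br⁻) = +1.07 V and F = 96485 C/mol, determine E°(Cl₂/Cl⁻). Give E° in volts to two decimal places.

+1.36 V

E°cell = −ΔG°/(nF) = −(-56×10³)/((2)(96485)) = +0.290 V.
Since Cl₂/Cl⁻ is the cathode and Br₂/Br⁻ the anode, E°cell = E°(Cl₂/Cl⁻) − E°(Br₂/Br⁻).
So E°(Cl₂/Cl⁻) = E°cell + E°(Br₂/Br⁻) = +0.290 + (+1.07) = +1.36 V.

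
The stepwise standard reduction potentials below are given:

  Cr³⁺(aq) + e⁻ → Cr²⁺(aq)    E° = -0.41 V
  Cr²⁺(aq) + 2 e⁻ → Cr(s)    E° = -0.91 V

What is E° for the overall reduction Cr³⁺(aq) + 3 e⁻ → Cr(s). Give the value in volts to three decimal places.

Standard free energies of sequential steps add: ΔG°₃ = ΔG°₁ + ΔG°₂, so n₃E°₃ = n₁E°₁ + n₂E°₂.
E°₃ = (1×-0.41 + 2×-0.91) / 3 = (-2.230) / 3 = -0.743 V.

-0.743 V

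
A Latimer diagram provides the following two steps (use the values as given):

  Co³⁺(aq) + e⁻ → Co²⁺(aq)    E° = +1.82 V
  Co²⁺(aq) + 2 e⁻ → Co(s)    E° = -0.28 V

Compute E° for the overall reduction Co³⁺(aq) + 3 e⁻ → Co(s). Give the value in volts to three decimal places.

+0.420 V

Standard free energies of sequential steps add: ΔG°₃ = ΔG°₁ + ΔG°₂, so n₃E°₃ = n₁E°₁ + n₂E°₂.
E°₃ = (1×+1.82 + 2×-0.28) / 3 = (+1.260) / 3 = +0.420 V.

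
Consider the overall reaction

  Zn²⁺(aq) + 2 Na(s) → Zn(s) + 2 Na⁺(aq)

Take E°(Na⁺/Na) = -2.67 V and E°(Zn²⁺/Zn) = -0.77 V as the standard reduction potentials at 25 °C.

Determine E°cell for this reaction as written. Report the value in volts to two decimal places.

The Zn²⁺/Zn couple has the higher reduction potential, so it is the cathode; Na⁺/Na is oxidised at the anode.
E°cell = E°(cathode) − E°(anode) = (-0.77) − (-2.67) = +1.90 V.
Since E°cell > 0, the reaction is spontaneous under standard conditions.

+1.90 V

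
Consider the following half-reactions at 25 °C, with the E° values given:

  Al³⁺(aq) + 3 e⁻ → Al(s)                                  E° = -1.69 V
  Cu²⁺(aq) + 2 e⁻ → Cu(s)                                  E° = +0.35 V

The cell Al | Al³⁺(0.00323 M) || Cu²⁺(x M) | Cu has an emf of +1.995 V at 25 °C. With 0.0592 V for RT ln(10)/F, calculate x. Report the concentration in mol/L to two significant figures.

Cu²⁺/Cu is the cathode, Al³⁺/Al the anode: E°cell = +2.04 V, n = 6.
Overall reaction: 3 Cu²⁺(aq) + 2 Al(s) → 3 Cu(s) + 2 Al³⁺(aq); Q = [Al³⁺]^2/[Cu²⁺]^3.
From E = E° − (0.0592/n) log Q: log Q = (E° − E)·n/0.0592 = (+2.04 − (+1.995))·6/0.0592 = 4.5608.
So 3·log[Cu²⁺] = 2·log(0.00323) − log Q = -4.9816 − (4.5608) = -9.5424; log[Cu²⁺] = -9.5424 / 3 = -3.1808; [Cu²⁺] = 10^(-3.1808) ≈ 0.00066 M.

0.00066 M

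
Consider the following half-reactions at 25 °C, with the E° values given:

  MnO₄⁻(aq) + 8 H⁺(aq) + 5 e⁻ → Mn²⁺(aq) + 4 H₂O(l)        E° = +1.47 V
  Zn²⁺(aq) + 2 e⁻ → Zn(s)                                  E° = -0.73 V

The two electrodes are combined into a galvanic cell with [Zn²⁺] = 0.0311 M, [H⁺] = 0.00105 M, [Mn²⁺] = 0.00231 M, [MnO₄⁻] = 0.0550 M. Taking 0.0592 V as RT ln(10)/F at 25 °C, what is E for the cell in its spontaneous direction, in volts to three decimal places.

MnO₄⁻/Mn²⁺ is the cathode (higher E°), Zn²⁺/Zn the anode: E°cell = +1.47 − (-0.73) = +2.20 V, n = 10.
Overall: 2 MnO₄⁻(aq) + 16 H⁺(aq) + 5 Zn(s) → 2 Mn²⁺(aq) + 8 H₂O(l) + 5 Zn²⁺(aq)
Q = [Mn²⁺]^2·[Zn²⁺]^5 / ([MnO₄⁻]^2·[H⁺]^16); log Q = 37.371.
E = E° − (0.0592/n) log Q = +2.20 − (0.0592/10)(37.371) = +1.979 V.

+1.979 V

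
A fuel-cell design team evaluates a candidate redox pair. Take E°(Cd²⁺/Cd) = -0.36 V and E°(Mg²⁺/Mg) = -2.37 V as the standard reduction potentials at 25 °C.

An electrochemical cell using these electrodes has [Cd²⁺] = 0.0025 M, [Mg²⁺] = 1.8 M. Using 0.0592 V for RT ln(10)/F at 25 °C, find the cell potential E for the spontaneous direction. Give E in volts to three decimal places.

+1.925 V

Cd²⁺/Cd is the cathode (higher E°), Mg²⁺/Mg the anode: E°cell = -0.36 − (-2.37) = +2.01 V, n = 2.
Overall: Cd²⁺(aq) + Mg(s) → Cd(s) + Mg²⁺(aq)
Q = [Mg²⁺] / ([Cd²⁺]); log Q = 2.857.
E = E° − (0.0592/n) log Q = +2.01 − (0.0592/2)(2.857) = +1.925 V.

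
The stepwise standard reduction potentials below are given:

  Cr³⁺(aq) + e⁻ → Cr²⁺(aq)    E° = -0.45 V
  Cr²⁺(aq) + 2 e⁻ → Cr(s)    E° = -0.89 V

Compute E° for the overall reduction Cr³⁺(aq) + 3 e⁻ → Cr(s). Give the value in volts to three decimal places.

Adding the free-energy changes (−nFE°) of the two steps gives −n₃FE°₃ = −n₁FE°₁ − n₂FE°₂.
E°₃ = (1×-0.45 + 2×-0.89) / 3 = (-2.230) / 3 = -0.743 V.

-0.743 V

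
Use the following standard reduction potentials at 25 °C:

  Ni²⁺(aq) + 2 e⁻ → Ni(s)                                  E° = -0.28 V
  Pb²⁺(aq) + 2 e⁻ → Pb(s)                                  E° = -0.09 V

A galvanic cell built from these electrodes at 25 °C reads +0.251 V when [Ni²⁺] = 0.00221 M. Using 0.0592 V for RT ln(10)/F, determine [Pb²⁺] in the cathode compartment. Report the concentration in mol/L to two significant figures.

0.25 M

Pb²⁺/Pb is the cathode, Ni²⁺/Ni the anode: E°cell = +0.19 V, n = 2.
Overall reaction: Pb²⁺(aq) + Ni(s) → Pb(s) + Ni²⁺(aq); Q = [Ni²⁺]^1/[Pb²⁺]^1.
From E = E° − (0.0592/n) log Q: log Q = (E° − E)·n/0.0592 = (+0.19 − (+0.251))·2/0.0592 = -2.0608.
So 1·log[Pb²⁺] = 1·log(0.00221) − log Q = -2.6556 − (-2.0608) = -0.5948; [Pb²⁺] = 10^(-0.5948) ≈ 0.25 M.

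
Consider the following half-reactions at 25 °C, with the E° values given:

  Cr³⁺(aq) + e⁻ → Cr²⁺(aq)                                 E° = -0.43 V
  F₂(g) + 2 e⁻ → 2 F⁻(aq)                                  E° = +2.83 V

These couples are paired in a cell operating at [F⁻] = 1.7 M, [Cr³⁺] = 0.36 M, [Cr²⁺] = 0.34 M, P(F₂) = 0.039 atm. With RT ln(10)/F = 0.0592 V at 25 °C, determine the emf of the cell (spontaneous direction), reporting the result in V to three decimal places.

F₂/F⁻ is the cathode (higher E°), Cr³⁺/Cr²⁺ the anode: E°cell = +2.83 − (-0.43) = +3.26 V, n = 2.
Overall: F₂(g) + 2 Cr²⁺(aq) → 2 F⁻(aq) + 2 Cr³⁺(aq)
Q = [F⁻]^2·[Cr³⁺]^2 / (P(F₂)·[Cr²⁺]^2); log Q = 1.919.
E = E° − (0.0592/n) log Q = +3.26 − (0.0592/2)(1.919) = +3.203 V.

+3.203 V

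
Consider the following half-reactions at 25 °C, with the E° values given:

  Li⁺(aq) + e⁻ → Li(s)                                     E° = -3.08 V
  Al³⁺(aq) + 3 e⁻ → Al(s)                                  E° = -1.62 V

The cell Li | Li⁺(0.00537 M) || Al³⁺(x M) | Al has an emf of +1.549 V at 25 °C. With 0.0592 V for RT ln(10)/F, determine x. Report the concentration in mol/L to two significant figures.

0.0050 M

Al³⁺/Al is the cathode, Li⁺/Li the anode: E°cell = +1.46 V, n = 3.
Overall reaction: Al³⁺(aq) + 3 Li(s) → Al(s) + 3 Li⁺(aq); Q = [Li⁺]^3/[Al³⁺]^1.
From E = E° − (0.0592/n) log Q: log Q = (E° − E)·n/0.0592 = (+1.46 − (+1.549))·3/0.0592 = -4.5101.
So 1·log[Al³⁺] = 3·log(0.00537) − log Q = -6.8101 − (-4.5101) = -2.3000; [Al³⁺] = 10^(-2.3000) ≈ 0.0050 M.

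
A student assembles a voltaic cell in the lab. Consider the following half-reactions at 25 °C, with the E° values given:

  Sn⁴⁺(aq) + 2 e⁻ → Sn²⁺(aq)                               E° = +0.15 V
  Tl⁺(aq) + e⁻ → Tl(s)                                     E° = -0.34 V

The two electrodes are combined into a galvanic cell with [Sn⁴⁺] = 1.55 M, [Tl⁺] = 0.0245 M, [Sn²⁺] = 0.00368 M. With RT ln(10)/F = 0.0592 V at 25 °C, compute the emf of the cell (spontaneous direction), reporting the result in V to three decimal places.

Sn⁴⁺/Sn²⁺ is the cathode (higher E°), Tl⁺/Tl the anode: E°cell = +0.15 − (-0.34) = +0.49 V, n = 2.
Overall: Sn⁴⁺(aq) + 2 Tl(s) → Sn²⁺(aq) + 2 Tl⁺(aq)
Q = [Sn²⁺]·[Tl⁺]^2 / ([Sn⁴⁺]); log Q = -5.846.
E = E° − (0.0592/n) log Q = +0.49 − (0.0592/2)(-5.846) = +0.663 V.

+0.663 V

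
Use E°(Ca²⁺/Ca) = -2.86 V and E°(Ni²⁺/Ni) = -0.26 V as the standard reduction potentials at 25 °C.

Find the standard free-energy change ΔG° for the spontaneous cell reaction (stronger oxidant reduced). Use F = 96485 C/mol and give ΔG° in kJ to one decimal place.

Ni²⁺/Ni (E° = -0.26 V) is the cathode; Ca²⁺/Ca (E° = -2.86 V) is the anode, so E°cell = +2.60 V.
Balancing electrons gives n = 2 (lcm of 2 and 2).
ΔG° = −nFE° = −(2)(96485)(+2.60) = -501,722 J = -501.7 kJ.

-501.7 kJ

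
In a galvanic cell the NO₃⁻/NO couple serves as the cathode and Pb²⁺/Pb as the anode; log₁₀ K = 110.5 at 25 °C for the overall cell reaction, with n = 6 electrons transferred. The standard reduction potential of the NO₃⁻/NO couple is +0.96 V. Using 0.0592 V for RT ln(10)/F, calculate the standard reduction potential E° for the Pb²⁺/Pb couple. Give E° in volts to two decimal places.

-0.13 V

E°cell = (0.0592/n)·log K = (0.0592/6)(110.5) = +1.090 V.
Since NO₃⁻/NO is the cathode and Pb²⁺/Pb the anode, E°cell = E°(NO₃⁻/NO) − E°(Pb²⁺/Pb).
So E°(Pb²⁺/Pb) = E°(NO₃⁻/NO) − E°cell = (+0.96) − (+1.090) = -0.13 V.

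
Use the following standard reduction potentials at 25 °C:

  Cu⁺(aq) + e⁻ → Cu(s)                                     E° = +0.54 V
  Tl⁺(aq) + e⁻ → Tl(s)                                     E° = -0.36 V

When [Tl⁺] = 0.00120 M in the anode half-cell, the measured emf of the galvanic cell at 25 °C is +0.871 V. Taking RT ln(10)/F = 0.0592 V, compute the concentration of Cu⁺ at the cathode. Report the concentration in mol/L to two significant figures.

0.00039 M

Cu⁺/Cu is the cathode, Tl⁺/Tl the anode: E°cell = +0.90 V, n = 1.
Overall reaction: Cu⁺(aq) + Tl(s) → Cu(s) + Tl⁺(aq); Q = [Tl⁺]^1/[Cu⁺]^1.
From E = E° − (0.0592/n) log Q: log Q = (E° − E)·n/0.0592 = (+0.90 − (+0.871))·1/0.0592 = 0.4899.
So 1·log[Cu⁺] = 1·log(0.0012) − log Q = -2.9208 − (0.4899) = -3.4107; [Cu⁺] = 10^(-3.4107) ≈ 0.00039 M.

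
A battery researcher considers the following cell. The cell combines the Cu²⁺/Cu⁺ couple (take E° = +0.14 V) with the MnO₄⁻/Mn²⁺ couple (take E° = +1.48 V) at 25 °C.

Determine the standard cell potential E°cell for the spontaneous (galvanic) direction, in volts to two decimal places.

+1.34 V

The MnO₄⁻/Mn²⁺ couple has the higher reduction potential, so it is the cathode; Cu²⁺/Cu⁺ is oxidised at the anode.
E°cell = E°(cathode) − E°(anode) = (+1.48) − (+0.14) = +1.34 V.
Since E°cell > 0, the reaction is spontaneous under standard conditions.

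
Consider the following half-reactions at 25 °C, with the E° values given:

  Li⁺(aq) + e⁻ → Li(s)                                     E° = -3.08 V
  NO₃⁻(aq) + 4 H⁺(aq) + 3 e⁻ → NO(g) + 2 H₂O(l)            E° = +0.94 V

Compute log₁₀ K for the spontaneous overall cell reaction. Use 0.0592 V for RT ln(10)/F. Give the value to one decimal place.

203.7

Cathode: NO₃⁻/NO; anode: Li⁺/Li. E°cell = +4.02 V, n = 3.
log K = nE°cell / 0.0592 = (3)(+4.02) / 0.0592 = 203.7.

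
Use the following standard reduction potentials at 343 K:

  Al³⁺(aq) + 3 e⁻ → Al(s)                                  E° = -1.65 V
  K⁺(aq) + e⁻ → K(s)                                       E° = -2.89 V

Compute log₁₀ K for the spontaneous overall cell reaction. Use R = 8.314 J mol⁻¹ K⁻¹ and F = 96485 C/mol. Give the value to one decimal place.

54.7

Cathode: Al³⁺/Al; anode: K⁺/K. E°cell = (-1.65) − (-2.89) = +1.24 V, with n = 3.
ΔG° = −nFE° = −RT ln K, so ln K = nFE°/(RT) = (3)(96485)(+1.24) / ((8.314)(343)) = 125.863.
log₁₀ K = 125.863 / ln 10 = 54.7.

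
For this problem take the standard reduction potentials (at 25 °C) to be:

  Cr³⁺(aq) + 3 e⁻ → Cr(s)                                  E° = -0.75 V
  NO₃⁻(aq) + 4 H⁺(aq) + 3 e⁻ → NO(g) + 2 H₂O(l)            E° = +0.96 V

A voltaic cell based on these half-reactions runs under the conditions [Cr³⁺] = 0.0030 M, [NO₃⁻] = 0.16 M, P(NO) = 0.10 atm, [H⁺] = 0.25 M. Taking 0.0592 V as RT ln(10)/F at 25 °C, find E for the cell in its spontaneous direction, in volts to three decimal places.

+1.716 V

NO₃⁻/NO is the cathode (higher E°), Cr³⁺/Cr the anode: E°cell = +0.96 − (-0.75) = +1.71 V, n = 3.
Overall: NO₃⁻(aq) + 4 H⁺(aq) + Cr(s) → NO(g) + 2 H₂O(l) + Cr³⁺(aq)
Q = P(NO)·[Cr³⁺] / ([NO₃⁻]·[H⁺]^4); log Q = -0.319.
E = E° − (0.0592/n) log Q = +1.71 − (0.0592/3)(-0.319) = +1.716 V.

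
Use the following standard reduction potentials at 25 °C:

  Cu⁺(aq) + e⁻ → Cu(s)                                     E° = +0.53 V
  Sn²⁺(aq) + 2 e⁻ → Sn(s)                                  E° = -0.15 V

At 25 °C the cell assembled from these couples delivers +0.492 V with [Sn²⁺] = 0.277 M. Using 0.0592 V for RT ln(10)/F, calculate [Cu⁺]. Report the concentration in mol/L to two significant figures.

Cu⁺/Cu is the cathode, Sn²⁺/Sn the anode: E°cell = +0.68 V, n = 2.
Overall reaction: 2 Cu⁺(aq) + Sn(s) → 2 Cu(s) + Sn²⁺(aq); Q = [Sn²⁺]^1/[Cu⁺]^2.
From E = E° − (0.0592/n) log Q: log Q = (E° − E)·n/0.0592 = (+0.68 − (+0.492))·2/0.0592 = 6.3514.
So 2·log[Cu⁺] = 1·log(0.277) − log Q = -0.5575 − (6.3514) = -6.9089; log[Cu⁺] = -6.9089 / 2 = -3.4545; [Cu⁺] = 10^(-3.4545) ≈ 0.00035 M.

0.00035 M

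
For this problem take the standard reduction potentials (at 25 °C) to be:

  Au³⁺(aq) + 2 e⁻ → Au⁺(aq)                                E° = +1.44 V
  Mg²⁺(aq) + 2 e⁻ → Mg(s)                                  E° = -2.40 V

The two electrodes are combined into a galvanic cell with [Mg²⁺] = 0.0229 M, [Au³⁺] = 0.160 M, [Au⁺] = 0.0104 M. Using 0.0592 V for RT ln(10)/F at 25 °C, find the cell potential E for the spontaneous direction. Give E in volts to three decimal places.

Au³⁺/Au⁺ is the cathode (higher E°), Mg²⁺/Mg the anode: E°cell = +1.44 − (-2.40) = +3.84 V, n = 2.
Overall: Au³⁺(aq) + Mg(s) → Au⁺(aq) + Mg²⁺(aq)
Q = [Au⁺]·[Mg²⁺] / ([Au³⁺]); log Q = -2.827.
E = E° − (0.0592/n) log Q = +3.84 − (0.0592/2)(-2.827) = +3.924 V.

+3.924 V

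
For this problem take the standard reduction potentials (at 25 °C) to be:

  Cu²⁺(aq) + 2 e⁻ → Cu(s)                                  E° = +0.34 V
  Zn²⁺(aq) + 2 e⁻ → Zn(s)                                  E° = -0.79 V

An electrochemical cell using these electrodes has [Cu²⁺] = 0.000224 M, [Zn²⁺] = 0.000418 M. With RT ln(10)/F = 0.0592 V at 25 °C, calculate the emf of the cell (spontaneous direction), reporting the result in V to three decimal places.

Cu²⁺/Cu is the cathode (higher E°), Zn²⁺/Zn the anode: E°cell = +0.34 − (-0.79) = +1.13 V, n = 2.
Overall: Cu²⁺(aq) + Zn(s) → Cu(s) + Zn²⁺(aq)
Q = [Zn²⁺] / ([Cu²⁺]); log Q = 0.271.
E = E° − (0.0592/n) log Q = +1.13 − (0.0592/2)(0.271) = +1.122 V.

+1.122 V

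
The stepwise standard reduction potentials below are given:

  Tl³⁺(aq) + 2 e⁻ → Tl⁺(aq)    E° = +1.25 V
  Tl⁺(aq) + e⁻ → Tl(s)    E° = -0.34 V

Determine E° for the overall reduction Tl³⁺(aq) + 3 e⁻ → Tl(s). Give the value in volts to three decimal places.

+0.720 V

Standard free energies of sequential steps add: ΔG°₃ = ΔG°₁ + ΔG°₂, so n₃E°₃ = n₁E°₁ + n₂E°₂.
E°₃ = (2×+1.25 + 1×-0.34) / 3 = (+2.160) / 3 = +0.720 V.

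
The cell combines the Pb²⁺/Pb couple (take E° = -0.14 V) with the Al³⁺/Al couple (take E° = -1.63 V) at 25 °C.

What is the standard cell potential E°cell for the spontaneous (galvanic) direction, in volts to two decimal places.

The Pb²⁺/Pb couple has the higher reduction potential, so it is the cathode; Al³⁺/Al is oxidised at the anode.
E°cell = E°(cathode) − E°(anode) = (-0.14) − (-1.63) = +1.49 V.
Since E°cell > 0, the reaction is spontaneous under standard conditions.

+1.49 V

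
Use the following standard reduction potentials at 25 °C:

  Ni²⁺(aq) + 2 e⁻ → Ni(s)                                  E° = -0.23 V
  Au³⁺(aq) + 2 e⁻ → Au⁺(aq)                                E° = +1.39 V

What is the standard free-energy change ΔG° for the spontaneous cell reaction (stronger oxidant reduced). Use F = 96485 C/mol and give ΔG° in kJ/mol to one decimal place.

Au³⁺/Au⁺ (E° = +1.39 V) is the cathode; Ni²⁺/Ni (E° = -0.23 V) is the anode, so E°cell = +1.62 V.
Balancing electrons gives n = 2 (lcm of 2 and 2).
ΔG° = −nFE° = −(2)(96485)(+1.62) = -312,611 J = -312.6 kJ/mol.

-312.6 kJ/mol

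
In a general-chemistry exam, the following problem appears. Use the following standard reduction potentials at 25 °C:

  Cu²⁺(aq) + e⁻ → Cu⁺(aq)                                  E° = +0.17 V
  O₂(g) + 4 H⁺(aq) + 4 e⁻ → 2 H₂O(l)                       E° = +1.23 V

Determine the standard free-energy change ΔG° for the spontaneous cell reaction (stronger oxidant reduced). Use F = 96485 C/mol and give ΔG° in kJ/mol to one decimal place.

O₂/H₂O (E° = +1.23 V) is the cathode; Cu²⁺/Cu⁺ (E° = +0.17 V) is the anode, so E°cell = +1.06 V.
Balancing electrons gives n = 4 (lcm of 4 and 1).
ΔG° = −nFE° = −(4)(96485)(+1.06) = -409,096 J = -409.1 kJ/mol.

-409.1 kJ/mol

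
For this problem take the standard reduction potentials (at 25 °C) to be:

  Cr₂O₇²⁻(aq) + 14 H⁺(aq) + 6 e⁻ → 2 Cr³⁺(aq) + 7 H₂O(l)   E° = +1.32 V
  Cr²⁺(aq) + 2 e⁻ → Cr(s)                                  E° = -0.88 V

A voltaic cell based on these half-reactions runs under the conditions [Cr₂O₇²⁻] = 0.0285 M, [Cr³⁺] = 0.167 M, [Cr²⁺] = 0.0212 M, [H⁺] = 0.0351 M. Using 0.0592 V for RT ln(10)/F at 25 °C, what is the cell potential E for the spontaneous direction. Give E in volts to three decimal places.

Cr₂O₇²⁻/Cr³⁺ is the cathode (higher E°), Cr²⁺/Cr the anode: E°cell = +1.32 − (-0.88) = +2.20 V, n = 6.
Overall: Cr₂O₇²⁻(aq) + 14 H⁺(aq) + 3 Cr(s) → 2 Cr³⁺(aq) + 7 H₂O(l) + 3 Cr²⁺(aq)
Q = [Cr³⁺]^2·[Cr²⁺]^3 / ([Cr₂O₇²⁻]·[H⁺]^14); log Q = 15.335.
E = E° − (0.0592/n) log Q = +2.20 − (0.0592/6)(15.335) = +2.049 V.

+2.049 V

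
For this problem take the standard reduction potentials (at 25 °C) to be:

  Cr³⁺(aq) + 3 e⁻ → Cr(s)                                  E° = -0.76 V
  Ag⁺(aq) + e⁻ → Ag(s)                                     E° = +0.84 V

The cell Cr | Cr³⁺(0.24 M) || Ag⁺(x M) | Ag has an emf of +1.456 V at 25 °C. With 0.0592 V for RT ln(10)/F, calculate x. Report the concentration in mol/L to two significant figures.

0.0023 M

Ag⁺/Ag is the cathode, Cr³⁺/Cr the anode: E°cell = +1.60 V, n = 3.
Overall reaction: 3 Ag⁺(aq) + Cr(s) → 3 Ag(s) + Cr³⁺(aq); Q = [Cr³⁺]^1/[Ag⁺]^3.
From E = E° − (0.0592/n) log Q: log Q = (E° − E)·n/0.0592 = (+1.60 − (+1.456))·3/0.0592 = 7.2973.
So 3·log[Ag⁺] = 1·log(0.24) − log Q = -0.6198 − (7.2973) = -7.9171; log[Ag⁺] = -7.9171 / 3 = -2.6390; [Ag⁺] = 10^(-2.6390) ≈ 0.0023 M.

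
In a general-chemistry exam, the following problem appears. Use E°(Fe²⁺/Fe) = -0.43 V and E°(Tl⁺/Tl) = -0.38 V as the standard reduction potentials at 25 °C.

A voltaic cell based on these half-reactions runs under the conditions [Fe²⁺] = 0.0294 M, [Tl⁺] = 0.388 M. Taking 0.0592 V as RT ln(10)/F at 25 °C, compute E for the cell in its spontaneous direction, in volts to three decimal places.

+0.071 V

Tl⁺/Tl is the cathode (higher E°), Fe²⁺/Fe the anode: E°cell = -0.38 − (-0.43) = +0.05 V, n = 2.
Overall: 2 Tl⁺(aq) + Fe(s) → 2 Tl(s) + Fe²⁺(aq)
Q = [Fe²⁺] / ([Tl⁺]^2); log Q = -0.709.
E = E° − (0.0592/n) log Q = +0.05 − (0.0592/2)(-0.709) = +0.071 V.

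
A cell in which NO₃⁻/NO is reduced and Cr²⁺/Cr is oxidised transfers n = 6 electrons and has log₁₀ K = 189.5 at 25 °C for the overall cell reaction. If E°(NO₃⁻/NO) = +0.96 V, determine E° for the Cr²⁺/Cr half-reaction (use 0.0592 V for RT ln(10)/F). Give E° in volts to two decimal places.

E°cell = (0.0592/n)·log K = (0.0592/6)(189.5) = +1.870 V.
Since NO₃⁻/NO is the cathode and Cr²⁺/Cr the anode, E°cell = E°(NO₃⁻/NO) − E°(Cr²⁺/Cr).
So E°(Cr²⁺/Cr) = E°(NO₃⁻/NO) − E°cell = (+0.96) − (+1.870) = -0.91 V.

-0.91 V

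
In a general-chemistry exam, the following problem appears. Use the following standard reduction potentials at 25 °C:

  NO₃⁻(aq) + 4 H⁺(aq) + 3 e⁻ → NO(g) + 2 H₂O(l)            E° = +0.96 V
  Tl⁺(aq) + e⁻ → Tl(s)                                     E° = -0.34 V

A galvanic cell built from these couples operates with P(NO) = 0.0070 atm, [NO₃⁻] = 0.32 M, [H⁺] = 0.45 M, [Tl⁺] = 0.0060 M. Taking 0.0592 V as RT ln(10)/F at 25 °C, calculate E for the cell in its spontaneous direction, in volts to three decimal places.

NO₃⁻/NO is the cathode (higher E°), Tl⁺/Tl the anode: E°cell = +0.96 − (-0.34) = +1.30 V, n = 3.
Overall: NO₃⁻(aq) + 4 H⁺(aq) + 3 Tl(s) → NO(g) + 2 H₂O(l) + 3 Tl⁺(aq)
Q = P(NO)·[Tl⁺]^3 / ([NO₃⁻]·[H⁺]^4); log Q = -6.938.
E = E° − (0.0592/n) log Q = +1.30 − (0.0592/3)(-6.938) = +1.437 V.

+1.437 V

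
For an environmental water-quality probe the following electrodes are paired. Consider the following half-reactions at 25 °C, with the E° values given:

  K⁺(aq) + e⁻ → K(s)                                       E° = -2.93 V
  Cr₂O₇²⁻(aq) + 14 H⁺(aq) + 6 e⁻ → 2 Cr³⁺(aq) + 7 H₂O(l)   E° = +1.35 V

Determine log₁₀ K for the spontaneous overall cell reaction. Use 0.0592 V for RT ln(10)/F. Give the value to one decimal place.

Cathode: Cr₂O₇²⁻/Cr³⁺; anode: K⁺/K. E°cell = +4.28 V, n = 6.
log K = nE°cell / 0.0592 = (6)(+4.28) / 0.0592 = 433.8.

433.8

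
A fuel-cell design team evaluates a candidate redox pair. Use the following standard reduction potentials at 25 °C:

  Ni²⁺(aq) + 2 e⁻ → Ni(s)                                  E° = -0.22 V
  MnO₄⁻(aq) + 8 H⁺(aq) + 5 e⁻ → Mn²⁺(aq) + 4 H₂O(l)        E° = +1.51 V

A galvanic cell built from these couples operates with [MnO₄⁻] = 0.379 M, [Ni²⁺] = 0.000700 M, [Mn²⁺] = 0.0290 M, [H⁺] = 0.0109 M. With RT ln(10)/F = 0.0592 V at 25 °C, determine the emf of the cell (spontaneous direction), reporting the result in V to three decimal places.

MnO₄⁻/Mn²⁺ is the cathode (higher E°), Ni²⁺/Ni the anode: E°cell = +1.51 − (-0.22) = +1.73 V, n = 10.
Overall: 2 MnO₄⁻(aq) + 16 H⁺(aq) + 5 Ni(s) → 2 Mn²⁺(aq) + 8 H₂O(l) + 5 Ni²⁺(aq)
Q = [Mn²⁺]^2·[Ni²⁺]^5 / ([MnO₄⁻]^2·[H⁺]^16); log Q = 13.394.
E = E° − (0.0592/n) log Q = +1.73 − (0.0592/10)(13.394) = +1.651 V.

+1.651 V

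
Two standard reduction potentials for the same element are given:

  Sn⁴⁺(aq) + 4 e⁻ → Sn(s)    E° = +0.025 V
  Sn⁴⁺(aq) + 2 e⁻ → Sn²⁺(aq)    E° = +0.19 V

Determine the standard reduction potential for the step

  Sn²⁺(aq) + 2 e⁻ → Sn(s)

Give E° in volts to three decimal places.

Sequential free energies add, so n₃E°₃ = n₁E°₁ + n₂E°₂.
With n₃ = 4, and the known step contributing 2×(+0.19) V, the unknown satisfies 2·E° = 4×(+0.025) − 2×(+0.19) = -0.280.
E° = -0.280 / 2 = -0.140 V.

-0.140 V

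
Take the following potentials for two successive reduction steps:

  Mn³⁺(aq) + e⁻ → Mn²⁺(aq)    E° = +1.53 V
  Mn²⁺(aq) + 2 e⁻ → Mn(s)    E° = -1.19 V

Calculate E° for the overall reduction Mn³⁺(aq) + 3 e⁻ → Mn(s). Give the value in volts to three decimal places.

-0.283 V

Adding the free-energy changes (−nFE°) of the two steps gives −n₃FE°₃ = −n₁FE°₁ − n₂FE°₂.
E°₃ = (1×+1.53 + 2×-1.19) / 3 = (-0.850) / 3 = -0.283 V.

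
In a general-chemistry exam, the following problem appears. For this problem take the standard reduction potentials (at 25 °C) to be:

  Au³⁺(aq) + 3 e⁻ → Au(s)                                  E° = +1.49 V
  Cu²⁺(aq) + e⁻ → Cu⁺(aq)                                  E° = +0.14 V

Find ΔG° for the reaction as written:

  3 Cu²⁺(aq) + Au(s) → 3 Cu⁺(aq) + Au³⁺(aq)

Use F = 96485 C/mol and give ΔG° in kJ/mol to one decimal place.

+390.8 kJ/mol

As written, Cu²⁺/Cu⁺ is reduced (cathode) and Au³⁺/Au is oxidised (anode), so E°cell = (+0.14) − (+1.49) = -1.35 V.
Balancing electrons gives n = 3.
ΔG° = −nFE° = −(3)(96485)(-1.35) = 390,764 J = +390.8 kJ/mol.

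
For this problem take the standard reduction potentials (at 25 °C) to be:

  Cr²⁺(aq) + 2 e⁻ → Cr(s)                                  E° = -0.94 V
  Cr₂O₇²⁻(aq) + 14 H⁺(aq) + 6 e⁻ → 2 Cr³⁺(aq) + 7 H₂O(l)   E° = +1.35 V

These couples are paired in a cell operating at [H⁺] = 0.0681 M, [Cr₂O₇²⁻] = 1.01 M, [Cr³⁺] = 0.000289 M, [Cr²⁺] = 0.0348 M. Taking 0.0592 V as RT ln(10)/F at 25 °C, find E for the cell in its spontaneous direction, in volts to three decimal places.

Cr₂O₇²⁻/Cr³⁺ is the cathode (higher E°), Cr²⁺/Cr the anode: E°cell = +1.35 − (-0.94) = +2.29 V, n = 6.
Overall: Cr₂O₇²⁻(aq) + 14 H⁺(aq) + 3 Cr(s) → 2 Cr³⁺(aq) + 7 H₂O(l) + 3 Cr²⁺(aq)
Q = [Cr³⁺]^2·[Cr²⁺]^3 / ([Cr₂O₇²⁻]·[H⁺]^14); log Q = 4.878.
E = E° − (0.0592/n) log Q = +2.29 − (0.0592/6)(4.878) = +2.242 V.

+2.242 V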